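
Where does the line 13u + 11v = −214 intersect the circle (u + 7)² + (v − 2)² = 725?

(−30, 16) and (3, −23)

Substitute v = (−214 − 13u)/11:
290u² + 7830u − 26100 = 0  ⟹  u² + 27u − 90 = 0
u = 3 or u = −30, giving (3, −23) and (−30, 16).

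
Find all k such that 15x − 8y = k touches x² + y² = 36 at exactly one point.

k = −102 or k = 102

Tangency holds when the distance from the centre (0, 0) to the line equals the radius 6:
|15·0 − 8·0 − k| / √289 = 6
|k| = 6·17, so k = 102 or k = −102.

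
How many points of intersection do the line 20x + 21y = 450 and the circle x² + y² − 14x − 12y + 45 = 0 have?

0

Substituting the line into the circle gives 841x² − 19134x + 108945 = 0.
Discriminant = (−19134)² − 4·841·(108945) = −381024 < 0.
No real roots: the line does not meet the circle.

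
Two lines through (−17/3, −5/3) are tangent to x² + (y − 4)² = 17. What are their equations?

Write the tangent as mx − y + (−5/3 − m·(−17/3)) = 0 and set its distance from the centre to √17:
[m·(17/3) − (17/3)]² = 17(m² + 1)
4m² − 17m + 4 = 0, so m = 1/4 or m = 4.
Through (−17/3, −5/3) these give x − 4y = 1 and 4x − y = −21.

x − 4y = 1 and 4x − y = −21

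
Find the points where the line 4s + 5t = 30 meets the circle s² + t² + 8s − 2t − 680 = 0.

(−20, 22) and (20, −10)

From the line, t = (30 − 4s)/5. Substituting:
41s² − 16400 = 0  ⟹  s² − 400 = 0
s = 20 or s = −20, giving (20, −10) and (−20, 22).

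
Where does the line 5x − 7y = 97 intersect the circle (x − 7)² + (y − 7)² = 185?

(11, −6) and (18, −1)

Substitute y = (−97 + 5x)/7:
74x² − 2146x + 14652 = 0  ⟹  x² − 29x + 198 = 0
x = 18 or x = 11, giving (18, −1) and (11, −6).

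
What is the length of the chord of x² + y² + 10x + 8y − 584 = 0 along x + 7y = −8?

35√2

Express y = (−8 − x)/7 and substitute into the circle:
50x² + 450x − 29000 = 0  ⟹  x² + 9x − 580 = 0
x = 20 or x = −29, giving (20, −4) and (−29, 3).
Chord length = distance between (20, −4) and (−29, 3) = √2450 = 35√2.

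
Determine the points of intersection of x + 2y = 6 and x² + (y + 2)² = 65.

From the line, y = (6 − x)/2. Substituting:
5x² − 20x − 160 = 0  ⟹  x² − 4x − 32 = 0
x = 8 or x = −4, giving (8, −1) and (−4, 5).

(−4, 5) and (8, −1)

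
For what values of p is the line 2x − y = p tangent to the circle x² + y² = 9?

p = ±3√5

For a tangent, require d(centre, line) = r = 3.
|2·0 − 1·0 − p| / √5 = 3
|p| = 3√5.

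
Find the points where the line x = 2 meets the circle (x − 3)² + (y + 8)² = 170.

(2, −21) and (2, 5)

The line gives x = 2. Substituting into the circle:
y² + 16y − 105 = 0
y = 5 or y = −21, giving (2, 5) and (2, −21).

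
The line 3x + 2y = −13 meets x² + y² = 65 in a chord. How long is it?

Substitute y = (−13 − 3x)/2:
13x² + 78x − 91 = 0  ⟹  x² + 6x − 7 = 0
x = 1 or x = −7, giving (1, −8) and (−7, 4).
Chord length = distance between (1, −8) and (−7, 4) = √208 = 4√13.

4√13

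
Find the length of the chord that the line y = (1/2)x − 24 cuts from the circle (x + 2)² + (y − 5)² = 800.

From the line, y = (−48 + x)/2. Substituting:
5x² − 100x + 180 = 0  ⟹  x² − 20x + 36 = 0
x = 18 or x = 2, giving (18, −15) and (2, −23).
|(18, −15) − (2, −23)| = √((16)² + (8)²) = 8√5.

8√5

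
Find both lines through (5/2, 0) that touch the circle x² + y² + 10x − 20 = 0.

Let a tangent through (5/2, 0) have slope m. Its distance from (−5, 0) must equal 3√5:
(−15/2m − (0))² = 45(m² + 1)
m² − 4 = 0, so m = −2 or m = 2.
Through (5/2, 0) these give 2x + y = 5 and 2x − y = 5.

2x + y = 5 and 2x − y = 5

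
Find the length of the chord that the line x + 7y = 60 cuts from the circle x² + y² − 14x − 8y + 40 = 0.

Express y = (60 − x)/7 and substitute into the circle:
50x² − 750x + 2200 = 0  ⟹  x² − 15x + 44 = 0
x = 11 or x = 4, giving (11, 7) and (4, 8).
|(11, 7) − (4, 8)| = √((7)² + (−1)²) = 5√2.

5√2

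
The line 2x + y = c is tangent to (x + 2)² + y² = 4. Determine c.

c = −4 ± 2√5

For a tangent, require d(centre, line) = r = 2.
|2·(−2) + 1·0 − c| / √5 = 2
|c − (−4)| = 2√5.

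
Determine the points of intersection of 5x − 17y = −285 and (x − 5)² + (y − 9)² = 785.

(−23, 10) and (28, 25)

From the line, y = (285 + 5x)/17. Substituting:
314x² − 1570x − 202216 = 0  ⟹  x² − 5x − 644 = 0
x = 28 or x = −23, giving (28, 25) and (−23, 10).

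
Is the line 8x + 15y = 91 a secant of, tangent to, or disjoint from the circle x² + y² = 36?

Substituting the line into the circle gives 289x² − 1456x + 181 = 0.
Δ = 2119936 − 209236 = 1910700.
Two real roots: the line is a secant.

secant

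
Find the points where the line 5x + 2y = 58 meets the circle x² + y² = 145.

(8, 9) and (12, −1)

Substitute y = (58 − 5x)/2:
29x² − 580x + 2784 = 0  ⟹  x² − 20x + 96 = 0
x = 12 or x = 8, giving (12, −1) and (8, 9).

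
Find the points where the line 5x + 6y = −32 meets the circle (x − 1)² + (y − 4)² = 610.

Substitute y = (−32 − 5x)/6:
61x² + 488x − 18788 = 0  ⟹  x² + 8x − 308 = 0
x = 14 or x = −22, giving (14, −17) and (−22, 13).

(−22, 13) and (14, −17)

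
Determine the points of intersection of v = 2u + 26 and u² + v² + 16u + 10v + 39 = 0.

Substitute v = 2u + 26:
5u² + 140u + 975 = 0  ⟹  u² + 28u + 195 = 0
u = −13 or u = −15, giving (−13, 0) and (−15, −4).

(−15, −4) and (−13, 0)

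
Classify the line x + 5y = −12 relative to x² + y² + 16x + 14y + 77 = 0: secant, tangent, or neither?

neither

Centre (−8, −7), r² = 36. Distance² from centre to line = (−31)²/26 = 961/26.
Since d² > r², the line lies outside the circle.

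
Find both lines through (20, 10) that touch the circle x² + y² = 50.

x − 7y = −50 and x − y = 10

A line y − (10) = m(x − (20)) is tangent when its distance from (0, 0) is 5√2:
(−20m − (−10))² = 50(m² + 1)
7m² − 8m + 1 = 0, so m = 1/7 or m = 1.
Through (20, 10) these give x − 7y = −50 and x − y = 10.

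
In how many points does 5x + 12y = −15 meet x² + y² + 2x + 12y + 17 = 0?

d² = (5·(−1) + 12·(−6) − (−15))²/169 = 3844/169; r² = 20.
Since d² > r², the line lies outside the circle.

0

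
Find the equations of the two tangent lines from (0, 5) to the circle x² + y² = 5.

Write the tangent as mx − y + (5 − m·(0)) = 0 and set its distance from the centre to √5:
[m·(0) − (−5)]² = 5(m² + 1)
m² − 4 = 0, so m = −2 or m = 2.
With m = −2: 2x + y = 5. With m = 2: 2x − y = −5.

2x + y = 5 and 2x − y = −5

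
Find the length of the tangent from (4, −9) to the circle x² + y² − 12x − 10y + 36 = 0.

With centre O = (6, 5), |OP|² = 200 and r² = 25.
The tangent meets the radius at right angles, so tangent² = |PO|² − r² = 200 − 25 = 175.

5√7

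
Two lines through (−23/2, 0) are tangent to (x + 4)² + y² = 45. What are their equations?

2x − y = −23 and 2x + y = −23

A line y − (0) = m(x − (−23/2)) is tangent when its distance from (−4, 0) is 3√5:
(15/2m − (0))² = 45(m² + 1)
m² − 4 = 0, so m = 2 or m = −2.
Through (−23/2, 0) these give 2x − y = −23 and 2x + y = −23.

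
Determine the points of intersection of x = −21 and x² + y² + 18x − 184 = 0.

The line gives x = −21. Substituting into the circle:
y² − 121 = 0
y = 11 or y = −11, giving (−21, 11) and (−21, −11).

(−21, −11) and (−21, 11)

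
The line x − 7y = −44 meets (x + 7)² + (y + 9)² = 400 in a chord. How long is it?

20√2

The distance from (−7, −9) to the line is 100/√50, and r² = 400.
Chord = 2√(r² − d²) = 2·√(200) = 20√2.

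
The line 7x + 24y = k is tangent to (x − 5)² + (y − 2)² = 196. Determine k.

The line touches the circle iff its distance from (5, 2) is 14:
|7·5 + 24·2 − k| / √625 = 14
|k − (83)| = 14·25, so k = 433 or k = −267.

k = −267 or k = 433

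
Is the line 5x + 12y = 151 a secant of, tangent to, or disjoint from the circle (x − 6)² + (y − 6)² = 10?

disjoint

Substituting the line into the circle gives 169x² − 2518x + 9985 = 0.
Discriminant = (−2518)² − 4·169·(9985) = −409536 < 0.
No real roots: the line does not meet the circle.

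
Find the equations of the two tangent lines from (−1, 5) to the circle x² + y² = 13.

Write the tangent as mx − y + (5 − m·(−1)) = 0 and set its distance from the centre to √13:
[m·(1) − (−5)]² = 13(m² + 1)
6m² − 5m − 6 = 0, so m = −2/3 or m = 3/2.
With m = −2/3: 2x + 3y = 13. With m = 3/2: 3x − 2y = −13.

2x + 3y = 13 and 3x − 2y = −13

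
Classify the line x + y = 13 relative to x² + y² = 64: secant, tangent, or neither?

neither

Centre (0, 0), r² = 64. Distance² from centre to line = (−13)²/2 = 169/2.
Since d² > r², the line lies outside the circle.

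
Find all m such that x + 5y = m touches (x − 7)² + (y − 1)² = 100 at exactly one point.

m = 12 ± 10√26

Tangency holds when the distance from the centre (7, 1) to the line equals the radius 10:
|1·7 + 5·1 − m| / √26 = 10
|m − (12)| = 10√26.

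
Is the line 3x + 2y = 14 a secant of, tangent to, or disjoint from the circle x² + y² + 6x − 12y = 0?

Centre (−3, 6), r² = 45. Distance² from centre to line = (−11)²/13 = 121/13.
Since d² < r², the line cuts the circle twice.

secant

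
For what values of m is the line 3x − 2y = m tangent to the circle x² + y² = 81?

For a tangent, require d(centre, line) = r = 9.
|3·0 − 2·0 − m| / √13 = 9
|m| = 9√13.

m = ±9√13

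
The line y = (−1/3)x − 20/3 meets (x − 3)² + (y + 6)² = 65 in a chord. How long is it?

5√10

The distance from (3, −6) to the line is 5/√10, and r² = 65.
Half the chord is √(r² − d²) = √(125/2), so the full chord is 5√10.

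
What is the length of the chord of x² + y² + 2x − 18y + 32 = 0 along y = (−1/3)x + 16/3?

4√10

The distance from (−1, 9) to the line is 10/√10, and r² = 50.
Chord = 2√(r² − d²) = 2·√(40) = 4√10.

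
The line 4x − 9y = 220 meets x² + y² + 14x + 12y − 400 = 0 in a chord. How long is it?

Substitute y = (−220 + 4x)/9:
97x² − 194x − 7760 = 0  ⟹  x² − 2x − 80 = 0
x = 10 or x = −8, giving (10, −20) and (−8, −28).
|(10, −20) − (−8, −28)| = √((18)² + (8)²) = 2√97.

2√97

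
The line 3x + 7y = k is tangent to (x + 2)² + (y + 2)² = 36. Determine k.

k = −20 ± 6√58

The line touches the circle iff its distance from (−2, −2) is 6:
|3·(−2) + 7·(−2) − k| / √58 = 6
|k − (−20)| = 6√58.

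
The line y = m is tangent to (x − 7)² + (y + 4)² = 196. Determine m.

m = −18 or m = 10

The line touches the circle iff its distance from (7, −4) is 14:
|0·7 + 1·(−4) − m| / √1 = 14
|m − (−4)| = 14, so m = 10 or m = −18.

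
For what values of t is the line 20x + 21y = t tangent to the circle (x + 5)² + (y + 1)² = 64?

t = −353 or t = 111

The line touches the circle iff its distance from (−5, −1) is 8:
|20·(−5) + 21·(−1) − t| / √841 = 8
|t − (−121)| = 8·29, so t = 111 or t = −353.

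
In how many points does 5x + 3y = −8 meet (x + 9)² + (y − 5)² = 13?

Substituting the line into the circle gives 34x² + 392x + 1141 = 0.
Discriminant = (392)² − 4·34·(1141) = −1512 < 0.
No real roots: the line does not meet the circle.

0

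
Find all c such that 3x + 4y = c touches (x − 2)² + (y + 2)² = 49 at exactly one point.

c = −37 or c = 33

For a tangent, require d(centre, line) = r = 7.
|3·2 + 4·(−2) − c| / √25 = 7
|c − (−2)| = 7·5, so c = 33 or c = −37.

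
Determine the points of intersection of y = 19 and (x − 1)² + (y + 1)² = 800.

(−19, 19) and (21, 19)

From the line, y = 19. Substituting:
x² − 2x − 399 = 0
x = 21 or x = −19, giving (21, 19) and (−19, 19).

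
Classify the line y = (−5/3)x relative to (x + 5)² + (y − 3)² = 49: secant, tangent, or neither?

Substituting the line into the circle gives 34x² + 180x − 135 = 0.
Discriminant = (180)² − 4·34·(−135) = 50760 > 0.
Two real roots: the line is a secant.

secant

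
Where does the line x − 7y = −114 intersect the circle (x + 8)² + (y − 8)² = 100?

(−16, 14) and (−2, 16)

Substitute y = (114 + x)/7:
50x² + 900x + 1600 = 0  ⟹  x² + 18x + 32 = 0
x = −2 or x = −16, giving (−2, 16) and (−16, 14).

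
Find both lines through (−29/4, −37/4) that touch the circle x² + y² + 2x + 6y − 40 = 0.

7x + y = −60 and x + 7y = −72

A line y − (−37/4) = m(x − (−29/4)) is tangent when its distance from (−1, −3) is 5√2:
[m·(25/4) − (25/4)]² = 50(m² + 1)
7m² + 50m + 7 = 0, so m = −7 or m = −1/7.
Through (−29/4, −37/4) these give 7x + y = −60 and x + 7y = −72.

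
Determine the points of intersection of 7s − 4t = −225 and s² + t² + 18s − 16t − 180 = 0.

(−27, 9) and (−19, 23)

From the line, t = (225 + 7s)/4. Substituting:
65s² + 2990s + 33345 = 0  ⟹  s² + 46s + 513 = 0
s = −19 or s = −27, giving (−19, 23) and (−27, 9).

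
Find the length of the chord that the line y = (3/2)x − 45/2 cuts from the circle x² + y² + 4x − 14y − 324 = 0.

The distance from (−2, 7) to the line is 65/√13, and r² = 377.
Chord = 2√(r² − d²) = 2·√(52) = 4√13.

4√13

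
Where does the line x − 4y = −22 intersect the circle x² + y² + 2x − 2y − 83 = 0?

(−10, 3) and (6, 7)

Express y = (22 + x)/4 and substitute into the circle:
17x² + 68x − 1020 = 0  ⟹  x² + 4x − 60 = 0
x = 6 or x = −10, giving (6, 7) and (−10, 3).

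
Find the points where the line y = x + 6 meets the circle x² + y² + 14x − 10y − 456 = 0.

(−20, −14) and (12, 18)

Express y = x + 6 and substitute into the circle:
2x² + 16x − 480 = 0  ⟹  x² + 8x − 240 = 0
x = 12 or x = −20, giving (12, 18) and (−20, −14).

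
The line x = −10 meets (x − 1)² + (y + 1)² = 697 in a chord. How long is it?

48

The distance from (1, −1) to the line is 11, and r² = 697.
Half the chord is √(r² − d²) = √(576), so the full chord is 48.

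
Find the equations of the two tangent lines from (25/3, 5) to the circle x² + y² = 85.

9x + 2y = 85 and 6x + 7y = 85

A line y − (5) = m(x − (25/3)) is tangent when its distance from (0, 0) is √85:
[m·(−25/3) − (−5)]² = 85(m² + 1)
14m² + 75m + 54 = 0, so m = −9/2 or m = −6/7.
Through (25/3, 5) these give 9x + 2y = 85 and 6x + 7y = 85.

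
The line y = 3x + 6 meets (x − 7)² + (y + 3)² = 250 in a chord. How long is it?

Substitute y = 3x + 6:
10x² + 40x − 120 = 0  ⟹  x² + 4x − 12 = 0
x = 2 or x = −6, giving (2, 12) and (−6, −12).
Chord length = distance between (2, 12) and (−6, −12) = √640 = 8√10.

8√10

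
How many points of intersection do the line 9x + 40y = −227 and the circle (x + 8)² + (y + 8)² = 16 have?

0

d² = (9·(−8) + 40·(−8) − (−227))²/1681 = 27225/1681; r² = 16.
Since d² > r², the line lies outside the circle.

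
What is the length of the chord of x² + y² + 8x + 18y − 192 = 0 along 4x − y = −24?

Centre (−4, −9), r² = 289. Perpendicular distance d from centre to line = |17| / √17 = 17/√17.
Half the chord is √(r² − d²) = √(272), so the full chord is 8√17.

8√17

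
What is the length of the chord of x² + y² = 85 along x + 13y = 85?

√170

From the line, y = (85 − x)/13. Substituting:
170x² − 170x − 7140 = 0  ⟹  x² − x − 42 = 0
x = 7 or x = −6, giving (7, 6) and (−6, 7).
|(7, 6) − (−6, 7)| = √((13)² + (−1)²) = √170.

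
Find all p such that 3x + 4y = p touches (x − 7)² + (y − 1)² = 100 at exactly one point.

The line touches the circle iff its distance from (7, 1) is 10:
|3·7 + 4·1 − p| / √25 = 10
|p − (25)| = 10·5, so p = 75 or p = −25.

p = −25 or p = 75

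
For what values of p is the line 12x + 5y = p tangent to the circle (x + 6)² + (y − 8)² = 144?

The line touches the circle iff its distance from (−6, 8) is 12:
|12·(−6) + 5·8 − p| / √169 = 12
|p − (−32)| = 12·13, so p = 124 or p = −188.

p = −188 or p = 124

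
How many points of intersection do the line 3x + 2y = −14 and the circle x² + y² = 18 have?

Centre (0, 0), r² = 18. Distance² from centre to line = (14)²/13 = 196/13.
Since d² < r², the line cuts the circle twice.

2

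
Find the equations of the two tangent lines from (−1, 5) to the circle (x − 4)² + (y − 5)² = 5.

A line y − (5) = m(x − (−1)) is tangent when its distance from (4, 5) is √5:
(5m − (0))² = 5(m² + 1)
4m² − 1 = 0, so m = 1/2 or m = −1/2.
With m = 1/2: x − 2y = −11. With m = −1/2: x + 2y = 9.

x − 2y = −11 and x + 2y = 9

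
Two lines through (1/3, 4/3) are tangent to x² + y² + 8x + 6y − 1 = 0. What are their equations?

5x + y = 3 and x + 5y = 7

Let a tangent through (1/3, 4/3) have slope m. Its distance from (−4, −3) must equal √26:
[m·(−13/3) − (−13/3)]² = 26(m² + 1)
5m² + 26m + 5 = 0, so m = −5 or m = −1/5.
Through (1/3, 4/3) these give 5x + y = 3 and x + 5y = 7.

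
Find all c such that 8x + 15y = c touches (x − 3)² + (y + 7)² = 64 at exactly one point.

For a tangent, require d(centre, line) = r = 8.
|8·3 + 15·(−7) − c| / √289 = 8
|c − (−81)| = 8·17, so c = 55 or c = −217.

c = −217 or c = 55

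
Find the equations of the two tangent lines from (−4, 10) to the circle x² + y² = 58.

3x + 7y = 58 and 7x − 3y = −58

Let a tangent through (−4, 10) have slope m. Its distance from (0, 0) must equal √58:
(4m − (−10))² = 58(m² + 1)
21m² − 40m − 21 = 0, so m = −3/7 or m = 7/3.
Through (−4, 10) these give 3x + 7y = 58 and 7x − 3y = −58.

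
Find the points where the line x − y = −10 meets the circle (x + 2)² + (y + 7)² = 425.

Express y = x + 10 and substitute into the circle:
2x² + 38x − 132 = 0  ⟹  x² + 19x − 66 = 0
x = 3 or x = −22, giving (3, 13) and (−22, −12).

(−22, −12) and (3, 13)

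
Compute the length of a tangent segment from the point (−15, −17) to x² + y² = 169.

Centre (0, 0), r² = 169. |PO|² = (−15)² + (−17)² = 514.
By the tangent–radius right angle, tangent length = √(|PO|² − r²) = √345.

√345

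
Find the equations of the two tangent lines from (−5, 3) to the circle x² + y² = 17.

A line y − (3) = m(x − (−5)) is tangent when its distance from (0, 0) is √17:
[m·(5) − (−3)]² = 17(m² + 1)
4m² + 15m − 4 = 0, so m = 1/4 or m = −4.
Through (−5, 3) these give x − 4y = −17 and 4x + y = −17.

x − 4y = −17 and 4x + y = −17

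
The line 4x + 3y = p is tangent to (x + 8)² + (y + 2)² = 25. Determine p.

p = −63 or p = −13

For a tangent, require d(centre, line) = r = 5.
|4·(−8) + 3·(−2) − p| / √25 = 5
|p − (−38)| = 5·5, so p = −13 or p = −63.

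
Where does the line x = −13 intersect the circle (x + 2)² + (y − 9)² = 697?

(−13, −15) and (−13, 33)

The line gives x = −13. Substituting into the circle:
y² − 18y − 495 = 0
y = 33 or y = −15, giving (−13, 33) and (−13, −15).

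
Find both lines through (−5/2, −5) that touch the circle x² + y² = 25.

A line y − (−5) = m(x − (−5/2)) is tangent when its distance from (0, 0) is 5:
(5/2m − (5))² = 25(m² + 1)
3m² + 4m = 0, so m = −4/3 or m = 0.
With m = −4/3: 4x + 3y = −25. With m = 0: y = −5.

4x + 3y = −25 and y = −5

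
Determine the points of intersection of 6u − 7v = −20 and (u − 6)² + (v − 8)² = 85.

Express v = (20 + 6u)/7 and substitute into the circle:
85u² − 1020u − 1105 = 0  ⟹  u² − 12u − 13 = 0
u = 13 or u = −1, giving (13, 14) and (−1, 2).

(−1, 2) and (13, 14)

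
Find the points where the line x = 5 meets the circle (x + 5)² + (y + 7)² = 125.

The line gives x = 5. Substituting into the circle:
y² + 14y + 24 = 0
y = −2 or y = −12, giving (5, −2) and (5, −12).

(5, −12) and (5, −2)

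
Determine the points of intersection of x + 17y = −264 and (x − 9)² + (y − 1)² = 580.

(−9, −15) and (25, −17)

From the line, y = (−264 − x)/17. Substituting:
290x² − 4640x − 65250 = 0  ⟹  x² − 16x − 225 = 0
x = 25 or x = −9, giving (25, −17) and (−9, −15).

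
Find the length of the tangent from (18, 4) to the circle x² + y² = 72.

With centre O = (0, 0), |OP|² = 340 and r² = 72.
By the tangent–radius right angle, tangent length = √(|PO|² − r²) = √268 = 2√67.

2√67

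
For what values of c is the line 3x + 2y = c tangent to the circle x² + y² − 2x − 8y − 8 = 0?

The line touches the circle iff its distance from (1, 4) is 5:
|3·1 + 2·4 − c| / √13 = 5
|c − (11)| = 5√13.

c = 11 ± 5√13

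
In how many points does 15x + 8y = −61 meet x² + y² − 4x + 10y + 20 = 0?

d² = (15·2 + 8·(−5) − (−61))²/289 = 9; r² = 9.
Since d² = r², the line is tangent.

1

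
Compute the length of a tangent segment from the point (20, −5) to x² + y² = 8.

√417

The centre is (0, 0) and r = 2√2. The square of the distance from P to the centre is 400 + 25 = 425.
By the tangent–radius right angle, tangent length = √(|PO|² − r²) = √417.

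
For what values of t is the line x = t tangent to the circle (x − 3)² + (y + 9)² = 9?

The line touches the circle iff its distance from (3, −9) is 3:
|1·3 + 0·(−9) − t| / √1 = 3
|t − (3)| = 3, so t = 6 or t = 0.

t = 0 or t = 6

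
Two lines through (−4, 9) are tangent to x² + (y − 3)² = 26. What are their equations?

A line y − (9) = m(x − (−4)) is tangent when its distance from (0, 3) is √26:
(4m − (−6))² = 26(m² + 1)
5m² − 24m − 5 = 0, so m = −1/5 or m = 5.
Through (−4, 9) these give x + 5y = 41 and 5x − y = −29.

x + 5y = 41 and 5x − y = −29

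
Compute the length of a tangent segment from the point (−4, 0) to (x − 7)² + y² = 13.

6√3

With centre O = (7, 0), |OP|² = 121 and r² = 13.
The tangent meets the radius at right angles, so tangent² = |PO|² − r² = 121 − 13 = 108.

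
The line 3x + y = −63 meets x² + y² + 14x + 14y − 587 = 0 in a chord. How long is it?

15√10

Centre (−7, −7), r² = 685. Perpendicular distance d from centre to line = |35| / √10 = 35/√10.
Half the chord is √(r² − d²) = √(1125/2), so the full chord is 15√10.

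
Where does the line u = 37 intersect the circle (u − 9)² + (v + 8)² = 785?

(37, −9) and (37, −7)

The line gives u = 37. Substituting into the circle:
v² + 16v + 63 = 0
v = −7 or v = −9, giving (37, −7) and (37, −9).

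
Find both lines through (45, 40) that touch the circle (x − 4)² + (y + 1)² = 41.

A line y − (40) = m(x − (45)) is tangent when its distance from (4, −1) is √41:
(−41m − (−41))² = 41(m² + 1)
20m² − 41m + 20 = 0, so m = 4/5 or m = 5/4.
With m = 4/5: 4x − 5y = −20. With m = 5/4: 5x − 4y = 65.

4x − 5y = −20 and 5x − 4y = 65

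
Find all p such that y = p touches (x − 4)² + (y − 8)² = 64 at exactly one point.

Tangency holds when the distance from the centre (4, 8) to the line equals the radius 8:
|0·4 + 1·8 − p| / √1 = 8
|p − (8)| = 8, so p = 16 or p = 0.

p = 0 or p = 16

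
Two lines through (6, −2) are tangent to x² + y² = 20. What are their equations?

Let a tangent through (6, −2) have slope m. Its distance from (0, 0) must equal 2√5:
(−6m − (2))² = 20(m² + 1)
2m² + 3m − 2 = 0, so m = −2 or m = 1/2.
Through (6, −2) these give 2x + y = 10 and x − 2y = 10.

2x + y = 10 and x − 2y = 10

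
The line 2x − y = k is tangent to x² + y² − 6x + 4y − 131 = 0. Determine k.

The line touches the circle iff its distance from (3, −2) is 12:
|2·3 − 1·(−2) − k| / √5 = 12
|k − (8)| = 12√5.

k = 8 ± 12√5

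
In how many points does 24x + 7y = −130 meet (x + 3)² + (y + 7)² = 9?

Centre (−3, −7), r² = 9. Distance² from centre to line = (9)²/625 = 81/625.
Since d² < r², the line cuts the circle twice.

2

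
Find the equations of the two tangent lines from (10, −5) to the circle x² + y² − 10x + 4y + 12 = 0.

x − 4y = 30 and 4x + y = 35

A line y − (−5) = m(x − (10)) is tangent when its distance from (5, −2) is √17:
(−5m − (3))² = 17(m² + 1)
4m² + 15m − 4 = 0, so m = 1/4 or m = −4.
Through (10, −5) these give x − 4y = 30 and 4x + y = 35.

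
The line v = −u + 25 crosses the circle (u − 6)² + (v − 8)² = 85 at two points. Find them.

(8, 17) and (15, 10)

From the line, v = −u + 25. Substituting:
2u² − 46u + 240 = 0  ⟹  u² − 23u + 120 = 0
u = 15 or u = 8, giving (15, 10) and (8, 17).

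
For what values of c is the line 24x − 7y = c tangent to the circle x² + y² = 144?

Tangency holds when the distance from the centre (0, 0) to the line equals the radius 12:
|24·0 − 7·0 − c| / √625 = 12
|c| = 12·25, so c = 300 or c = −300.

c = −300 or c = 300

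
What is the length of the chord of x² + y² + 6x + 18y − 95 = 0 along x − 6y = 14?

From the line, y = (−14 + x)/6. Substituting:
37x² + 296x − 4736 = 0  ⟹  x² + 8x − 128 = 0
x = 8 or x = −16, giving (8, −1) and (−16, −5).
Chord length = distance between (8, −1) and (−16, −5) = √592 = 4√37.

4√37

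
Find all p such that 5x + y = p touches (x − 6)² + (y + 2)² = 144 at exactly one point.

For a tangent, require d(centre, line) = r = 12.
|5·6 + 1·(−2) − p| / √26 = 12
|p − (28)| = 12√26.

p = 28 ± 12√26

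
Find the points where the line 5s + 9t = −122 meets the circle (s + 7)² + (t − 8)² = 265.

From the line, t = (−122 − 5s)/9. Substituting:
106s² + 3074s + 20140 = 0  ⟹  s² + 29s + 190 = 0
s = −10 or s = −19, giving (−10, −8) and (−19, −3).

(−19, −3) and (−10, −8)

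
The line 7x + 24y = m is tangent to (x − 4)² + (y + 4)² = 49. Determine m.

For a tangent, require d(centre, line) = r = 7.
|7·4 + 24·(−4) − m| / √625 = 7
|m − (−68)| = 7·25, so m = 107 or m = −243.

m = −243 or m = 107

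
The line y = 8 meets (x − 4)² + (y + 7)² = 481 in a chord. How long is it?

Centre (4, −7), r² = 481. Perpendicular distance d from centre to line = |−15| / √1 = 15.
Half the chord is √(r² − d²) = √(256), so the full chord is 32.

32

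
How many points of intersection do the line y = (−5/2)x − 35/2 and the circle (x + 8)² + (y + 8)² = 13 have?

Substituting the line into the circle gives 29x² + 254x + 565 = 0.
Discriminant = (254)² − 4·29·(565) = −1024 < 0.
No real roots: the line does not meet the circle.

0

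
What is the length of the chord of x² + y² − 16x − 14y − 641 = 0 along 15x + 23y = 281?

2√754

Express y = (281 − 15x)/23 and substitute into the circle:
754x² − 12064x − 350610 = 0  ⟹  x² − 16x − 465 = 0
x = 31 or x = −15, giving (31, −8) and (−15, 22).
Chord length = distance between (31, −8) and (−15, 22) = √3016 = 2√754.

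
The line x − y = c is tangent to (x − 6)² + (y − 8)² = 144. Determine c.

c = −2 ± 12√2

The line touches the circle iff its distance from (6, 8) is 12:
|1·6 − 1·8 − c| / √2 = 12
|c − (−2)| = 12√2.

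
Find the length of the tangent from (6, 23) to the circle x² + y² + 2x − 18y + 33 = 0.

With centre O = (−1, 9), |OP|² = 245 and r² = 49.
Power of the point: PT² = |PO|² − r² = 196, so PT = 14.

14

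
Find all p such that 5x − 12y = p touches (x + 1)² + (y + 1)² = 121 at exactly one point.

p = −136 or p = 150

The line touches the circle iff its distance from (−1, −1) is 11:
|5·(−1) − 12·(−1) − p| / √169 = 11
|p − (7)| = 11·13, so p = 150 or p = −136.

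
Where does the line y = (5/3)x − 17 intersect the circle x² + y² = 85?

Substitute y = (−51 + 5x)/3:
34x² − 510x + 1836 = 0  ⟹  x² − 15x + 54 = 0
x = 9 or x = 6, giving (9, −2) and (6, −7).

(6, −7) and (9, −2)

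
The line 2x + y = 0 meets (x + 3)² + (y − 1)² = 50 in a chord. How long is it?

Centre (−3, 1), r² = 50. Perpendicular distance d from centre to line = |−5| / √5 = 5/√5.
Half the chord is √(r² − d²) = √(45), so the full chord is 6√5.

6√5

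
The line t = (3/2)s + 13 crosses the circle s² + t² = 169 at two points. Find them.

Substitute t = (26 + 3s)/2:
13s² + 156s = 0  ⟹  s² + 12s = 0
s = 0 or s = −12, giving (0, 13) and (−12, −5).

(−12, −5) and (0, 13)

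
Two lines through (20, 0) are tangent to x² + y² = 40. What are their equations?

x − 3y = 20 and x + 3y = 20

Let a tangent through (20, 0) have slope m. Its distance from (0, 0) must equal 2√10:
[m·(−20) − (0)]² = 40(m² + 1)
9m² − 1 = 0, so m = 1/3 or m = −1/3.
Through (20, 0) these give x − 3y = 20 and x + 3y = 20.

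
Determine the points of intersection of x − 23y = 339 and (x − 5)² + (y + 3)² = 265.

Substitute y = (−339 + x)/23:
530x² − 5830x − 54060 = 0  ⟹  x² − 11x − 102 = 0
x = 17 or x = −6, giving (17, −14) and (−6, −15).

(−6, −15) and (17, −14)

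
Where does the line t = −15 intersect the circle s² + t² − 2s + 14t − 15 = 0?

Express t = −15 and substitute into the circle:
s² − 2s = 0
s = 2 or s = 0, giving (2, −15) and (0, −15).

(0, −15) and (2, −15)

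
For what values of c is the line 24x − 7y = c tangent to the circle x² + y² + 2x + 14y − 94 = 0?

The line touches the circle iff its distance from (−1, −7) is 12:
|24·(−1) − 7·(−7) − c| / √625 = 12
|c − (25)| = 12·25, so c = 325 or c = −275.

c = −275 or c = 325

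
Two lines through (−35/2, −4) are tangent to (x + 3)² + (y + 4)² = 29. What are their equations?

2x + 5y = −55 and 2x − 5y = −15

A line y − (−4) = m(x − (−35/2)) is tangent when its distance from (−3, −4) is √29:
(29/2m − (0))² = 29(m² + 1)
25m² − 4 = 0, so m = −2/5 or m = 2/5.
Through (−35/2, −4) these give 2x + 5y = −55 and 2x − 5y = −15.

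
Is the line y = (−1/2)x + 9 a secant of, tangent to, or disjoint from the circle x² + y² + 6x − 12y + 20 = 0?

secant

Centre (−3, 6), r² = 25. Distance² from centre to line = (−9)²/5 = 81/5.
Since d² < r², the line cuts the circle twice.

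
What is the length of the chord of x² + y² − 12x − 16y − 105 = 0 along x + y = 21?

19√2

From the line, y = −x + 21. Substituting:
2x² − 38x = 0  ⟹  x² − 19x = 0
x = 19 or x = 0, giving (19, 2) and (0, 21).
Chord length = distance between (19, 2) and (0, 21) = √722 = 19√2.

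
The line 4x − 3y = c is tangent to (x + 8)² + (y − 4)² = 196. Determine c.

c = −114 or c = 26

Tangency holds when the distance from the centre (−8, 4) to the line equals the radius 14:
|4·(−8) − 3·4 − c| / √25 = 14
|c − (−44)| = 14·5, so c = 26 or c = −114.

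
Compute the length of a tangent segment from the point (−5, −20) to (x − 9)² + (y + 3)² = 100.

Centre (9, −3), r² = 100. |PO|² = (−14)² + (−17)² = 485.
By the tangent–radius right angle, tangent length = √(|PO|² − r²) = √385.

√385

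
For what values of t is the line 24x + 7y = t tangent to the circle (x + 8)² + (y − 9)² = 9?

Tangency holds when the distance from the centre (−8, 9) to the line equals the radius 3:
|24·(−8) + 7·9 − t| / √625 = 3
|t − (−129)| = 3·25, so t = −54 or t = −204.

t = −204 or t = −54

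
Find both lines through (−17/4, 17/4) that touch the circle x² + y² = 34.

5x − 3y = −34 and 3x − 5y = −34

Let a tangent through (−17/4, 17/4) have slope m. Its distance from (0, 0) must equal √34:
[m·(17/4) − (−17/4)]² = 34(m² + 1)
15m² − 34m + 15 = 0, so m = 5/3 or m = 3/5.
With m = 5/3: 5x − 3y = −34. With m = 3/5: 3x − 5y = −34.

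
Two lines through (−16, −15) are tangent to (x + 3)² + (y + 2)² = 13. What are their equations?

Write the tangent as mx − y + (−15 − m·(−16)) = 0 and set its distance from the centre to √13:
[m·(13) − (13)]² = 13(m² + 1)
6m² − 13m + 6 = 0, so m = 3/2 or m = 2/3.
Through (−16, −15) these give 3x − 2y = −18 and 2x − 3y = 13.

3x − 2y = −18 and 2x − 3y = 13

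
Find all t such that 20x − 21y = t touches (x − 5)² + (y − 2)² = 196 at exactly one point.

For a tangent, require d(centre, line) = r = 14.
|20·5 − 21·2 − t| / √841 = 14
|t − (58)| = 14·29, so t = 464 or t = −348.

t = −348 or t = 464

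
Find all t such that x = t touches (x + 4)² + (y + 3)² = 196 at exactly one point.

Tangency holds when the distance from the centre (−4, −3) to the line equals the radius 14:
|1·(−4) + 0·(−3) − t| / √1 = 14
|t − (−4)| = 14, so t = 10 or t = −18.

t = −18 or t = 10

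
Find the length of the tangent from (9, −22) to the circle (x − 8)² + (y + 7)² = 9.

With centre O = (8, −7), |OP|² = 226 and r² = 9.
By the tangent–radius right angle, tangent length = √(|PO|² − r²) = √217.

√217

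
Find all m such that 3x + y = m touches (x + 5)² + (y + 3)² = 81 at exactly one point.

Tangency holds when the distance from the centre (−5, −3) to the line equals the radius 9:
|3·(−5) + 1·(−3) − m| / √10 = 9
|m − (−18)| = 9√10.

m = −18 ± 9√10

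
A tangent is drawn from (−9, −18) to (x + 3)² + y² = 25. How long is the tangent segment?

√335

The centre is (−3, 0) and r = 5. The square of the distance from P to the centre is 36 + 324 = 360.
Power of the point: PT² = |PO|² − r² = 335, so PT = √335.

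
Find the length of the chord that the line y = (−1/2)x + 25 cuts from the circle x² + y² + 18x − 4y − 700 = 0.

12√5

Centre (−9, 2), r² = 785. Perpendicular distance d from centre to line = |−55| / √5 = 55/√5.
Half the chord is √(r² − d²) = √(180), so the full chord is 12√5.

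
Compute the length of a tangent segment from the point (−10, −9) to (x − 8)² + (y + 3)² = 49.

√311

With centre O = (8, −3), |OP|² = 360 and r² = 49.
The tangent meets the radius at right angles, so tangent² = |PO|² − r² = 360 − 49 = 311.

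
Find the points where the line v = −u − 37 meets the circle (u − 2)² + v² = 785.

Substitute v = −u − 37:
2u² + 70u + 588 = 0  ⟹  u² + 35u + 294 = 0
u = −14 or u = −21, giving (−14, −23) and (−21, −16).

(−21, −16) and (−14, −23)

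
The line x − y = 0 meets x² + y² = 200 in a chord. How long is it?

Substitute y = x:
2x² − 200 = 0  ⟹  x² − 100 = 0
x = 10 or x = −10, giving (10, 10) and (−10, −10).
|(10, 10) − (−10, −10)| = √((20)² + (20)²) = 20√2.

20√2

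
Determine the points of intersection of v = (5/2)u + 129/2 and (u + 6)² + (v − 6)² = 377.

From the line, v = (129 + 5u)/2. Substituting:
29u² + 1218u + 12325 = 0  ⟹  u² + 42u + 425 = 0
u = −17 or u = −25, giving (−17, 22) and (−25, 2).

(−25, 2) and (−17, 22)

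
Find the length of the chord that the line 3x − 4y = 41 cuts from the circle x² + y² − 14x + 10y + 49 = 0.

10

Centre (7, −5), r² = 25. Perpendicular distance d from centre to line = |0| / √25 = 0/√25.
Chord = 2√(r² − d²) = 2·√(25) = 10.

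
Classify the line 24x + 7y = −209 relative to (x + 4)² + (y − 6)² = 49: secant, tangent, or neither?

secant

d² = (24·(−4) + 7·6 − (−209))²/625 = 961/25; r² = 49.
Since d² < r², the line cuts the circle twice.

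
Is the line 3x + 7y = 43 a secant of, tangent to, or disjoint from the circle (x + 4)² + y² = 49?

Substituting the line into the circle gives 58x² + 134x + 232 = 0.
Discriminant = (134)² − 4·58·(232) = −35868 < 0.
No real roots: the line does not meet the circle.

disjoint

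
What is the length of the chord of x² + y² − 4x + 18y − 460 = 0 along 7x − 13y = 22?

3√218

Substitute y = (−22 + 7x)/13:
218x² + 654x − 82404 = 0  ⟹  x² + 3x − 378 = 0
x = 18 or x = −21, giving (18, 8) and (−21, −13).
|(18, 8) − (−21, −13)| = √((39)² + (21)²) = 3√218.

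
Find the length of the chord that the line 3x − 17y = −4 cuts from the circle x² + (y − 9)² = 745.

From the line, y = (4 + 3x)/17. Substituting:
298x² − 894x − 193104 = 0  ⟹  x² − 3x − 648 = 0
x = 27 or x = −24, giving (27, 5) and (−24, −4).
Chord length = distance between (27, 5) and (−24, −4) = √2682 = 3√298.

3√298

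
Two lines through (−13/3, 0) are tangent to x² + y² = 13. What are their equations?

Write the tangent as mx − y + (0 − m·(−13/3)) = 0 and set its distance from the centre to √13:
[m·(13/3) − (0)]² = 13(m² + 1)
4m² − 9 = 0, so m = 3/2 or m = −3/2.
Through (−13/3, 0) these give 3x − 2y = −13 and 3x + 2y = −13.

3x − 2y = −13 and 3x + 2y = −13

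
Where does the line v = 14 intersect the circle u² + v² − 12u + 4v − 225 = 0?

(3, 14) and (9, 14)

Express v = 14 and substitute into the circle:
u² − 12u + 27 = 0
u = 9 or u = 3, giving (9, 14) and (3, 14).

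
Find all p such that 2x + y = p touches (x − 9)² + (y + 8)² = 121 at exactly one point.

p = 10 ± 11√5

Tangency holds when the distance from the centre (9, −8) to the line equals the radius 11:
|2·9 + 1·(−8) − p| / √5 = 11
|p − (10)| = 11√5.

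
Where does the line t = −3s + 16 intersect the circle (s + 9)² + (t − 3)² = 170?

(2, 10) and (4, 4)

Express t = −3s + 16 and substitute into the circle:
10s² − 60s + 80 = 0  ⟹  s² − 6s + 8 = 0
s = 4 or s = 2, giving (4, 4) and (2, 10).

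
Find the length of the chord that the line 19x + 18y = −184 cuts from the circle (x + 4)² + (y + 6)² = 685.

From the line, y = (−184 − 19x)/18. Substituting:
685x² + 5480x − 210980 = 0  ⟹  x² + 8x − 308 = 0
x = 14 or x = −22, giving (14, −25) and (−22, 13).
|(14, −25) − (−22, 13)| = √((36)² + (−38)²) = 2√685.

2√685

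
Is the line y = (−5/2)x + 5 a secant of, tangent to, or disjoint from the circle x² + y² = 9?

secant

Centre (0, 0), r² = 9. Distance² from centre to line = (−10)²/29 = 100/29.
Since d² < r², the line cuts the circle twice.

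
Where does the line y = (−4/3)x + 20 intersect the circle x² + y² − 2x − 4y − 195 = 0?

Express y = (60 − 4x)/3 and substitute into the circle:
25x² − 450x + 1125 = 0  ⟹  x² − 18x + 45 = 0
x = 15 or x = 3, giving (15, 0) and (3, 16).

(3, 16) and (15, 0)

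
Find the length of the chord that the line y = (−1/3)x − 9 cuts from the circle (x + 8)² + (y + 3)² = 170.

8√10

The distance from (−8, −3) to the line is 10/√10, and r² = 170.
Chord = 2√(r² − d²) = 2·√(160) = 8√10.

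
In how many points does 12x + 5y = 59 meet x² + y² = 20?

Substituting the line into the circle gives 169x² − 1416x + 2981 = 0.
Discriminant = (−1416)² − 4·169·(2981) = −10100 < 0.
No real roots: the line does not meet the circle.

0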